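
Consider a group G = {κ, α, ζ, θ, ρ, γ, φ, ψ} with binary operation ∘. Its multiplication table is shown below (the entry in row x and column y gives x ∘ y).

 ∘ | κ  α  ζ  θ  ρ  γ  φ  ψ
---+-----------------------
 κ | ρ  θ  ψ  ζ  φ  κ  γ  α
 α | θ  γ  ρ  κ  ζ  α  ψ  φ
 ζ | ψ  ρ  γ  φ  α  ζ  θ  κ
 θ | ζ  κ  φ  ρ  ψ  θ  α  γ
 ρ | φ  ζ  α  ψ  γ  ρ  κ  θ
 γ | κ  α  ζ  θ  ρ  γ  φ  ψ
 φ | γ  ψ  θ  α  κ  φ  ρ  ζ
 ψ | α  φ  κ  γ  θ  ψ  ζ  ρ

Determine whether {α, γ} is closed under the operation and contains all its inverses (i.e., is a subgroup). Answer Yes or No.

Yes

{α, γ} contains the identity γ.
Checking products: every product of two elements of {α, γ} (read from the table) lies in {α, γ}, so the set is closed.
In a finite group, a nonempty closed subset is a subgroup. So {α, γ} ≤ G.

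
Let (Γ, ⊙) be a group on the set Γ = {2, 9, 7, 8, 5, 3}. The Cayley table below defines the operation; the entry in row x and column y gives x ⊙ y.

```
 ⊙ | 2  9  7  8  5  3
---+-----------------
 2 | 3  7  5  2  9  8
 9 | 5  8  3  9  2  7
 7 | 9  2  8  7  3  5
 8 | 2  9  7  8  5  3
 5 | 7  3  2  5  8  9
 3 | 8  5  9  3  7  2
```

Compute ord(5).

2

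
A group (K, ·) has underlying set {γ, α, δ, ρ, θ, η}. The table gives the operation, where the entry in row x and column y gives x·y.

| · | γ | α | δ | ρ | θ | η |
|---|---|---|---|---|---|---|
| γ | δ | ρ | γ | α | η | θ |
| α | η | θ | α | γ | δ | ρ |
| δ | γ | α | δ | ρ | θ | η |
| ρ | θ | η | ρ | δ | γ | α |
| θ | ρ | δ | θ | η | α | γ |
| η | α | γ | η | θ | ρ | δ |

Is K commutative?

No

θ·ρ = η but ρ·θ = γ.
Since θ and ρ do not commute, K is not abelian.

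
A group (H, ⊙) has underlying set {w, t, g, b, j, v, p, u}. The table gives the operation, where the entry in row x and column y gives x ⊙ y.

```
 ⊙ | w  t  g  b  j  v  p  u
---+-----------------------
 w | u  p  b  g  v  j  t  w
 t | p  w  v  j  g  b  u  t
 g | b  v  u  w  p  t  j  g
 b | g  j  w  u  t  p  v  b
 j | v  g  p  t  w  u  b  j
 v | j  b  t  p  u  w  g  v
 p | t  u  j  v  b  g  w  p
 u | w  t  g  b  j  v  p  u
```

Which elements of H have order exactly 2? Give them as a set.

Identity is u. Compute the order of each non-identity element by repeated multiplication:
  w: w → u  (order 2)
  t: t → w → p → u  (order 4)
  g: g → u  (order 2)
  b: b → u  (order 2)
  j: j → w → v → u  (order 4)
  v: v → w → j → u  (order 4)
  p: p → w → t → u  (order 4)
Elements of order 2: {b, g, w}.
(Structurally, H here is isomorphic to Z_2 x Z_4.)

{b, g, w}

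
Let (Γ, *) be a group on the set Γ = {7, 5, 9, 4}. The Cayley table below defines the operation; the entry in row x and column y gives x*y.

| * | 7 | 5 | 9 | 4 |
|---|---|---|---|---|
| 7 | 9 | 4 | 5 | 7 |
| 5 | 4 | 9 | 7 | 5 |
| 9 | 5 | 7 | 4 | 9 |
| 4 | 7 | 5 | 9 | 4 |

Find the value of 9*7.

Read row 9, column 7: 9*7 = 5.
(Structurally, Γ here is isomorphic to the cyclic group Z_4.)

5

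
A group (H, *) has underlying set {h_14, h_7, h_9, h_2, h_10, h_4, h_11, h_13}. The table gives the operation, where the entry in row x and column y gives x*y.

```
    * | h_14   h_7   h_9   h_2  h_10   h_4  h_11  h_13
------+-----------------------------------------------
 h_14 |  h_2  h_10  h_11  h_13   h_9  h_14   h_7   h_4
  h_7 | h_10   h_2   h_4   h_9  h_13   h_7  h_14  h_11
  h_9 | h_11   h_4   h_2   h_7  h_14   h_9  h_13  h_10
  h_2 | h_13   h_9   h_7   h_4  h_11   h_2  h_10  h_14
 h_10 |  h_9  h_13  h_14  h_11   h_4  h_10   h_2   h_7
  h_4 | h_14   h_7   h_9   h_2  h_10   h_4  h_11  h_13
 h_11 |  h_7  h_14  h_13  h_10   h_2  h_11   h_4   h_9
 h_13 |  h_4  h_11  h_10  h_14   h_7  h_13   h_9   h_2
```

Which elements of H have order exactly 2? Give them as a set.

Identity is h_4. Compute the order of each non-identity element by repeated multiplication:
  h_14: h_14 → h_2 → h_13 → h_4  (order 4)
  h_7: h_7 → h_2 → h_9 → h_4  (order 4)
  h_9: h_9 → h_2 → h_7 → h_4  (order 4)
  h_2: h_2 → h_4  (order 2)
  h_10: h_10 → h_4  (order 2)
  h_11: h_11 → h_4  (order 2)
  h_13: h_13 → h_2 → h_14 → h_4  (order 4)
Elements of order 2: {h_10, h_11, h_2}.
(Structurally, H here is isomorphic to Z_2 x Z_4.)

{h_10, h_11, h_2}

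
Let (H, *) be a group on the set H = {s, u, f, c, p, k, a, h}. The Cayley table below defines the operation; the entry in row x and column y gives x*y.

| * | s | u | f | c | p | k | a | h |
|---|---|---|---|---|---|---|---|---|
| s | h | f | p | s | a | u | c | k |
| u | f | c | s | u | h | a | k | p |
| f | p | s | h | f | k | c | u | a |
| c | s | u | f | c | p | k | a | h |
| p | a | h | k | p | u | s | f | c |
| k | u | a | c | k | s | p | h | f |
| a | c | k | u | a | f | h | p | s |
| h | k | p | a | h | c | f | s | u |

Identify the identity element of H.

c

The identity e satisfies e*x = x for all x, so its row in the table reproduces the column headers.
Row c reads: s, u, f, c, p, k, a, h — exactly the header order. So c is the identity.
(Structurally, H here is isomorphic to the cyclic group Z_8.)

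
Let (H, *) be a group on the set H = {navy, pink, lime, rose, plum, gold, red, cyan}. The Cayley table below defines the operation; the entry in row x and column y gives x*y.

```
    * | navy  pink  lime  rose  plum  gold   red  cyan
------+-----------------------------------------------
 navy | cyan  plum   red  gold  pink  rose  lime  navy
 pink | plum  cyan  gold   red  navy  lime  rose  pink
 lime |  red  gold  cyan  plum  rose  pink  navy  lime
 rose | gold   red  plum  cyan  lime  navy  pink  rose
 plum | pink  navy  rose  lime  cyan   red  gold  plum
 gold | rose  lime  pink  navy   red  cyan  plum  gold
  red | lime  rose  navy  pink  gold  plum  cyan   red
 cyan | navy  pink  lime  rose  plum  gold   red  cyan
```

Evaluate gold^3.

gold

gold^1 = gold
gold^2 = gold*gold = cyan
gold^3 = cyan*gold = gold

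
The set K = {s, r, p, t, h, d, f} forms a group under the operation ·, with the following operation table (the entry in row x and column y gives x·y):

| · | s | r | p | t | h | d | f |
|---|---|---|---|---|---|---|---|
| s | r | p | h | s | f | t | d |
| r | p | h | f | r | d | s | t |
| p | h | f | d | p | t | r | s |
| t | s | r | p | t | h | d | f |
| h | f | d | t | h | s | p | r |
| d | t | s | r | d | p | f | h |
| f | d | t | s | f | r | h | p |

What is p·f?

s

Read row p, column f: p·f = s.
(Structurally, K here is isomorphic to the cyclic group Z_7.)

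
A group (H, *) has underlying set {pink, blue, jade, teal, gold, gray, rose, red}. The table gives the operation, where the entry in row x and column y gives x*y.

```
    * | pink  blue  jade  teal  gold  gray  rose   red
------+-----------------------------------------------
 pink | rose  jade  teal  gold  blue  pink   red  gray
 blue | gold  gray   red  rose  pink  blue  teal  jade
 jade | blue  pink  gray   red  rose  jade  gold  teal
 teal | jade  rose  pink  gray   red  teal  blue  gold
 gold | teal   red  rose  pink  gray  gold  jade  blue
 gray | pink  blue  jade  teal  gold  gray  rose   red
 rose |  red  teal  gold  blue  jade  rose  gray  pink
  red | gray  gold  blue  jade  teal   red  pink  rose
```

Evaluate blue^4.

gray

blue^1 = blue
blue^2 = blue*blue = gray
blue^3 = gray*blue = blue
blue^4 = blue*blue = gray
(Structurally, H here is isomorphic to the dihedral group D_4.)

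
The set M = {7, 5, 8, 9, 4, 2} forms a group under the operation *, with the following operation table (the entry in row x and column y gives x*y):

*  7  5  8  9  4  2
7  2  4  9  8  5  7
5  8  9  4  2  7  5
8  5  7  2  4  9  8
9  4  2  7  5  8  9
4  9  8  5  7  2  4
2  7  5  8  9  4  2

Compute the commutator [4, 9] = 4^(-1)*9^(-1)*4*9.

5

Identity is 2; from the table 4^(-1) = 4 and 9^(-1) = 5.
4*5 = 8
8*4 = 9
9*9 = 5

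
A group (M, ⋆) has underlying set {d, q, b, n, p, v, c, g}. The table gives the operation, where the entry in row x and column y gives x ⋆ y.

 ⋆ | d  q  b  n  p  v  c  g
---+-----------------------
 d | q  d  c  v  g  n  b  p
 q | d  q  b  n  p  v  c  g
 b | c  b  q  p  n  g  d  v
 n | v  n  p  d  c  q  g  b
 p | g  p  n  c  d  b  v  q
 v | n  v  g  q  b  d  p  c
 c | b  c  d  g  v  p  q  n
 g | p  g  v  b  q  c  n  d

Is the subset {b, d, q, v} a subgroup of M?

d ⋆ b = c, which is not in {b, d, q, v}.
The subset is not closed under ⋆, so it is not a subgroup.

No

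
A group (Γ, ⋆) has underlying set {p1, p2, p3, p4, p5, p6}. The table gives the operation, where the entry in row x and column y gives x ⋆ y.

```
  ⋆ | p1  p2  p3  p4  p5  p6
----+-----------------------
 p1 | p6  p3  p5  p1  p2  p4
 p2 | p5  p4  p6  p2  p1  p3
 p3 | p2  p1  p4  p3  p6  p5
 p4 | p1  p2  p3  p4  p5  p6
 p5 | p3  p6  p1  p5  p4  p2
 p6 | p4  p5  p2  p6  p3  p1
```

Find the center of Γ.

{p4}

An element z is central iff its row equals its column in the table.
For p5: p5 ⋆ p1 = p3 ≠ p2 = p1 ⋆ p5, so p5 ∉ Z.
Checking each element this way leaves Z(Γ) = {p4}.
(Structurally, Γ here is isomorphic to the symmetric group S_3.)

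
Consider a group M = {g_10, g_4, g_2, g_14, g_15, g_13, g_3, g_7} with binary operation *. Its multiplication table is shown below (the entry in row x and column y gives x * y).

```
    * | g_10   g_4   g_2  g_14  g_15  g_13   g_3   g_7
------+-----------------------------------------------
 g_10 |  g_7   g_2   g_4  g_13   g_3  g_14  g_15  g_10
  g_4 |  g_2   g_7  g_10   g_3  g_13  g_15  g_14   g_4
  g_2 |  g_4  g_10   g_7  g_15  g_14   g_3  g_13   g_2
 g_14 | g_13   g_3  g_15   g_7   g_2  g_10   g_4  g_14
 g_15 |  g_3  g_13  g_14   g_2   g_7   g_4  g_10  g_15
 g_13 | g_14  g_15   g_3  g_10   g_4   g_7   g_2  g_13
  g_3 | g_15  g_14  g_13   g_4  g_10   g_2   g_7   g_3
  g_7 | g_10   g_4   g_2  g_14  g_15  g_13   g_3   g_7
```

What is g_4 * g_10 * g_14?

g_15

g_4 * g_10 = g_2
g_2 * g_14 = g_15
(Structurally, M here is isomorphic to the elementary abelian group (Z_2)^3.)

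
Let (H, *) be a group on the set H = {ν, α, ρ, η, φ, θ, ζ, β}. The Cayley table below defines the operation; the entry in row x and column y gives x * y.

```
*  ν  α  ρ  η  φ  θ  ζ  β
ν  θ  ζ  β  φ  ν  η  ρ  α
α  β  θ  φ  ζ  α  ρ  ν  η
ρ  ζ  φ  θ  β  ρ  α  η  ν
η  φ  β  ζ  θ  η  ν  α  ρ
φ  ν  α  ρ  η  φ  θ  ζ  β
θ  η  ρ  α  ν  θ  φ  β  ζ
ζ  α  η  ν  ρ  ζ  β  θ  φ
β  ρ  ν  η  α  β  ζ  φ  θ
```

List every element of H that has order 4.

{α, β, ζ, η, ν, ρ}

Identity is φ. Compute the order of each non-identity element by repeated multiplication:
  ν: ν → θ → η → φ  (order 4)
  α: α → θ → ρ → φ  (order 4)
  ρ: ρ → θ → α → φ  (order 4)
  η: η → θ → ν → φ  (order 4)
  θ: θ → φ  (order 2)
  ζ: ζ → θ → β → φ  (order 4)
  β: β → θ → ζ → φ  (order 4)
Elements of order 4: {α, β, ζ, η, ν, ρ}.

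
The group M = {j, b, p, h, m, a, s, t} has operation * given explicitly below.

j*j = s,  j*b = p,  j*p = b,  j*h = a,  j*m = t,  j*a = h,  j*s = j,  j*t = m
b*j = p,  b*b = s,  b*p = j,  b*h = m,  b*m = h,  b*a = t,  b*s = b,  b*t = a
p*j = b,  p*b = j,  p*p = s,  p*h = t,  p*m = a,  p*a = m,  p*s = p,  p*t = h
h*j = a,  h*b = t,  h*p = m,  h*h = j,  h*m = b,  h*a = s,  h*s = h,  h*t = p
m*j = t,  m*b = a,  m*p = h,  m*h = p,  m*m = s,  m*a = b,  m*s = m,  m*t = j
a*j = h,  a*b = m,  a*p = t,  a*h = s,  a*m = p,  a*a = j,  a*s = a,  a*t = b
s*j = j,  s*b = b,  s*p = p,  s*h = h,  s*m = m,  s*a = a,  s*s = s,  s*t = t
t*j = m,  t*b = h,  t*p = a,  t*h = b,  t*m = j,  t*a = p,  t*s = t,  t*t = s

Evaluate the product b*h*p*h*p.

b*h = m
m*p = h
h*h = j
j*p = b

b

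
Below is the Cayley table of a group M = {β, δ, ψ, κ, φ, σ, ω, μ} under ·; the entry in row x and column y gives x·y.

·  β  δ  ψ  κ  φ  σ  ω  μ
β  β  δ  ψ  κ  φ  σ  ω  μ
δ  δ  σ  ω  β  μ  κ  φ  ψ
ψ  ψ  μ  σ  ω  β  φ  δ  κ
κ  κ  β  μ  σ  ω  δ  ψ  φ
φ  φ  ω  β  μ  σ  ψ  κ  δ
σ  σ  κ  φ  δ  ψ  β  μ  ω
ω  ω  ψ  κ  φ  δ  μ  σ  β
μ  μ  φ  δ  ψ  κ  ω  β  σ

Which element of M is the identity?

β

The identity e satisfies e·x = x for all x, so its row in the table reproduces the column headers.
Row β reads: β, δ, ψ, κ, φ, σ, ω, μ — exactly the header order. So β is the identity.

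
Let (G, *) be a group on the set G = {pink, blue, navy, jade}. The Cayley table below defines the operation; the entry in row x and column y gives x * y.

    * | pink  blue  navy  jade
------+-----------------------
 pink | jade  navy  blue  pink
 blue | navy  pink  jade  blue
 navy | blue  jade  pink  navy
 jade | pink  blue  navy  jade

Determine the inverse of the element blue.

First locate the identity: row jade matches the header, so jade is the identity.
Scan row blue for jade: blue * navy = jade. Hence blue^(-1) = navy.
(Structurally, G here is isomorphic to the cyclic group Z_4.)

navy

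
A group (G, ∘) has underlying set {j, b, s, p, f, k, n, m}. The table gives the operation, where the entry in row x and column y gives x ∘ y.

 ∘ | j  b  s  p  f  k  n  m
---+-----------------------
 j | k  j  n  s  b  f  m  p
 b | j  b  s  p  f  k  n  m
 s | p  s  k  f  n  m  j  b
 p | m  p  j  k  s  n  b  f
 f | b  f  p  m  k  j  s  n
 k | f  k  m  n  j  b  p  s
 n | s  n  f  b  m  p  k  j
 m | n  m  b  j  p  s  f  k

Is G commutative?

No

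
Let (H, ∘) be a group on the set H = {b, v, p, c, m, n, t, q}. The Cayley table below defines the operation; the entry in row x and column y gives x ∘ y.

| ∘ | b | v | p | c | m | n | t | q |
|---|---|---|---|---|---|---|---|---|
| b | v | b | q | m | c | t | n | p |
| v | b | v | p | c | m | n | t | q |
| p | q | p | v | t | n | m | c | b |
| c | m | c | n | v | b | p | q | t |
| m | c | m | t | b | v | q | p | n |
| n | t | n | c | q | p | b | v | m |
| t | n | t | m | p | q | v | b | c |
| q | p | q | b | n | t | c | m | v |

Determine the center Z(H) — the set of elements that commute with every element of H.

{b, v}

An element z is central iff its row equals its column in the table.
For n: n ∘ c = q ≠ p = c ∘ n, so n ∉ Z.
Checking each element this way leaves Z(H) = {b, v}.
(Structurally, H here is isomorphic to the dihedral group D_4.)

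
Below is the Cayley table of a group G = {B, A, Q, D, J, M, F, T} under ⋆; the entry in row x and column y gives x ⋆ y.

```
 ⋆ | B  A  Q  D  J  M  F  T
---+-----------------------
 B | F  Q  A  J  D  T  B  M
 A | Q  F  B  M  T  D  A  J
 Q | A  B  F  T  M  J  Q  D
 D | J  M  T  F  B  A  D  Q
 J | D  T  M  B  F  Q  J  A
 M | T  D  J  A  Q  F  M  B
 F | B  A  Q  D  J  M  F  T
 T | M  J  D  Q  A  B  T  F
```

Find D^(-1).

D

First locate the identity: row F matches the header, so F is the identity.
Scan row D for F: D ⋆ D = F. Hence D^(-1) = D.
(Structurally, G here is isomorphic to the elementary abelian group (Z_2)^3.)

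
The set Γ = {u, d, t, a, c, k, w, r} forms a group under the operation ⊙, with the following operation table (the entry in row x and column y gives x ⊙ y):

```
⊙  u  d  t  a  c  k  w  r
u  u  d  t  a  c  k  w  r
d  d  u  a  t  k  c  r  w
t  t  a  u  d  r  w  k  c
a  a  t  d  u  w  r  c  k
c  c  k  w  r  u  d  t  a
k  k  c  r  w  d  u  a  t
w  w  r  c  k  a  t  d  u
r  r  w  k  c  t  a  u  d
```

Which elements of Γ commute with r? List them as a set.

{d, r, u, w}

Compare row r with column r entry by entry.
d ⊙ r = w = r ⊙ d, so d commutes with r.
t ⊙ r = c but r ⊙ t = k, so t does not.
Collecting the elements that commute with r: C(r) = {d, r, u, w}.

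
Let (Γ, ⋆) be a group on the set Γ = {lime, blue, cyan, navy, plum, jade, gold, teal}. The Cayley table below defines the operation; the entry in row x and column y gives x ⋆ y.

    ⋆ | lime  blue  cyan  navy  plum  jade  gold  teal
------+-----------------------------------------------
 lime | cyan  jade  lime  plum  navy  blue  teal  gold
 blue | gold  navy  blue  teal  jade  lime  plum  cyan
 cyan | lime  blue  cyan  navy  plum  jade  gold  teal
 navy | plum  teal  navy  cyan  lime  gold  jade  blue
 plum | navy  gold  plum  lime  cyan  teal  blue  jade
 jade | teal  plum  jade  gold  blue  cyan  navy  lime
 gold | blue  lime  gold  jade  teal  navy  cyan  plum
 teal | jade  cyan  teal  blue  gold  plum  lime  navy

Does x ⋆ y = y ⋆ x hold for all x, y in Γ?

teal ⋆ gold = lime but gold ⋆ teal = plum.
Since teal and gold do not commute, Γ is not abelian.

No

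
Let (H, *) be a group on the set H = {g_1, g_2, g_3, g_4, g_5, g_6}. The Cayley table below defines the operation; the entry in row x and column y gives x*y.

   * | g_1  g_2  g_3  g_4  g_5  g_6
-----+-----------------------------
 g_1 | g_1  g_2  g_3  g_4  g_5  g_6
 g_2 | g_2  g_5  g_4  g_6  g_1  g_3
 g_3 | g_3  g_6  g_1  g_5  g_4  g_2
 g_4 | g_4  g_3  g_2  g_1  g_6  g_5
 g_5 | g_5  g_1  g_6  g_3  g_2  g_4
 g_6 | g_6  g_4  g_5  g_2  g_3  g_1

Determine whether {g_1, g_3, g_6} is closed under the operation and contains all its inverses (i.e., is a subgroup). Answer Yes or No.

No

g_6*g_3 = g_5, which is not in {g_1, g_3, g_6}.
The subset is not closed under *, so it is not a subgroup.
(Structurally, H here is isomorphic to the symmetric group S_3.)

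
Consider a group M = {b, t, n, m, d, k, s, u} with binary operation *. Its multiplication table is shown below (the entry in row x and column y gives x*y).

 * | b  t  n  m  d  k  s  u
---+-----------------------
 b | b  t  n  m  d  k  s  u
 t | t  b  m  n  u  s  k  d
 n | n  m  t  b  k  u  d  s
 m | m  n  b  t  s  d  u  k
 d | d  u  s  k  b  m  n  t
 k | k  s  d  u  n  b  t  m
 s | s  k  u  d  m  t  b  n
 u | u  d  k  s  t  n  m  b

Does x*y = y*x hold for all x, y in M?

n*d = k but d*n = s.
Since n and d do not commute, M is not abelian.

No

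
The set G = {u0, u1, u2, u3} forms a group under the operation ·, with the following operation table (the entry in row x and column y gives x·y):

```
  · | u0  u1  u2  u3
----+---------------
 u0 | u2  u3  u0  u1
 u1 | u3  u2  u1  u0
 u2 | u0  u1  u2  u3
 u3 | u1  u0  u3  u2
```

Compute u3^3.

u3

u3^1 = u3
u3^2 = u3·u3 = u2
u3^3 = u2·u3 = u3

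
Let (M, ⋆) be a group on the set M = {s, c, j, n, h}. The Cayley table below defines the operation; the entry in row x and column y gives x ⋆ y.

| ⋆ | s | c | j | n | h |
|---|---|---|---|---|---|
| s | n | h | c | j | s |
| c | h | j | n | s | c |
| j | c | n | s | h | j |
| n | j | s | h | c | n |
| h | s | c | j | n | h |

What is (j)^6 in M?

j

j^1 = j
j^2 = j ⋆ j = s
j^3 = s ⋆ j = c
j^4 = c ⋆ j = n
j^5 = n ⋆ j = h
j^6 = h ⋆ j = j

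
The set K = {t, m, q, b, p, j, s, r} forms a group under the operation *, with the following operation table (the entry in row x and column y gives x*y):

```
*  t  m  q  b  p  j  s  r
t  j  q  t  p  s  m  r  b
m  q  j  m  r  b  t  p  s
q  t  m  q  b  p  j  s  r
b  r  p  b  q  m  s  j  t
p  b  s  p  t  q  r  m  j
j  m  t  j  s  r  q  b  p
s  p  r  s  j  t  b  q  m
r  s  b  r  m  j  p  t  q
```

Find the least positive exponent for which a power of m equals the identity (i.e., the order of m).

4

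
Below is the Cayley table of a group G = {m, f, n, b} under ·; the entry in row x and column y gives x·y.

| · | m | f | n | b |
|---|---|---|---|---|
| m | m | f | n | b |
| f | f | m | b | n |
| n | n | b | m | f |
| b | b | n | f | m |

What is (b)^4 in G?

b^1 = b
b^2 = b·b = m
b^3 = m·b = b
b^4 = b·b = m

m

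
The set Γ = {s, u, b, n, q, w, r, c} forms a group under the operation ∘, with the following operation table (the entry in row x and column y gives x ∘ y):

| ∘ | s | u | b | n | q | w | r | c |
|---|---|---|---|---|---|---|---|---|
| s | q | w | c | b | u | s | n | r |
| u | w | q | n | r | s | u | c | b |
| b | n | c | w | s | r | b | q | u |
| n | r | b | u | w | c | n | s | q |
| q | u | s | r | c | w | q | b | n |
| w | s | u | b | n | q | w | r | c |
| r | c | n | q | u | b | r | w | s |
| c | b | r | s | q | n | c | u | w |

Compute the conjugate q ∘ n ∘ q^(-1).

The identity is w. In row q, the entry w sits in column q, so q^(-1) = q.
q ∘ n = c
c ∘ q = n
(Structurally, Γ here is isomorphic to the dihedral group D_4.)

n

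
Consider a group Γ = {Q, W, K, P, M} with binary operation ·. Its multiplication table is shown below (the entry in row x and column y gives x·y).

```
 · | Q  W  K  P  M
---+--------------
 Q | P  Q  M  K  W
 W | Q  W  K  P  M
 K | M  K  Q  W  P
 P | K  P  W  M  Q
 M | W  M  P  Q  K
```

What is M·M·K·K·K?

P

M·M = K
K·K = Q
Q·K = M
M·K = P
(Structurally, Γ here is isomorphic to the cyclic group Z_5.)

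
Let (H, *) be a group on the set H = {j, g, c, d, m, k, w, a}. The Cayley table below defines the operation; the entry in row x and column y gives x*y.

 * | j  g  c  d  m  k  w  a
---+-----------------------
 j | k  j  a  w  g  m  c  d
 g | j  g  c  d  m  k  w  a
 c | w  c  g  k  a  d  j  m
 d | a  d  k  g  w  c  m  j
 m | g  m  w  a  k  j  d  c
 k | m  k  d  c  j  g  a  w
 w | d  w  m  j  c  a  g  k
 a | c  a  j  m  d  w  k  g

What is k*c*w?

m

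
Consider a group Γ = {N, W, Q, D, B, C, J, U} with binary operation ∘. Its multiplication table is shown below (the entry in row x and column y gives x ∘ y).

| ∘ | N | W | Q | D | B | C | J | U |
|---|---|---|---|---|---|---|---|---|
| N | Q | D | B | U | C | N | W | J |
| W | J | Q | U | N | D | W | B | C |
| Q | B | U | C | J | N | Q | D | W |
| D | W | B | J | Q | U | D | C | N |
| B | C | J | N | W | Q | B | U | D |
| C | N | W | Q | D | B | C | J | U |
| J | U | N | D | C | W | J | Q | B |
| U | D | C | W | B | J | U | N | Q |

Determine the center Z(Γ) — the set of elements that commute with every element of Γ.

{C, Q}

An element z is central iff its row equals its column in the table.
For U: U ∘ N = D ≠ J = N ∘ U, so U ∉ Z.
Checking each element this way leaves Z(Γ) = {C, Q}.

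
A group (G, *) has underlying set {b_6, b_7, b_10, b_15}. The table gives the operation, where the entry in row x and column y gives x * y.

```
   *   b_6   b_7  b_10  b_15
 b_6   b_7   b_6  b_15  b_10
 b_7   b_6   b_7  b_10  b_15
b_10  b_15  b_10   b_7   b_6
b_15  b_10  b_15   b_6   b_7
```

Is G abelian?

Yes

Check whether the table is symmetric across its main diagonal.
Every entry (row x, col y) equals the entry (row y, col x), so G is abelian.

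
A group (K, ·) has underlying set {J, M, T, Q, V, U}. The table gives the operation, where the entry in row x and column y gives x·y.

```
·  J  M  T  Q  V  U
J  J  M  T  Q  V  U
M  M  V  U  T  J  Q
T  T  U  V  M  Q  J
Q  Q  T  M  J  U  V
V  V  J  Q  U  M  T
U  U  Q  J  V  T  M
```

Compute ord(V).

The identity element is J (its row matches the header).
V^1 = V
V^2 = V·V = M
V^3 = M·V = J
The first power of V equal to the identity is V^3, so ord(V) = 3.

3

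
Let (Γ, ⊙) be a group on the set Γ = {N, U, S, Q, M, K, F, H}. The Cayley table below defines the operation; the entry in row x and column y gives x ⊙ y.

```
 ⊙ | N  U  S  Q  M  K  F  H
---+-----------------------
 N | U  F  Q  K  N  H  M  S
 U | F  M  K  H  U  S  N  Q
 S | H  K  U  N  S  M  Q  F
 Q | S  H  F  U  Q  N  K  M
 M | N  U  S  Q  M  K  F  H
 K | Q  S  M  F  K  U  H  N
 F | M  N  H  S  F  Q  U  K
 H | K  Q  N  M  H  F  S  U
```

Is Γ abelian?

No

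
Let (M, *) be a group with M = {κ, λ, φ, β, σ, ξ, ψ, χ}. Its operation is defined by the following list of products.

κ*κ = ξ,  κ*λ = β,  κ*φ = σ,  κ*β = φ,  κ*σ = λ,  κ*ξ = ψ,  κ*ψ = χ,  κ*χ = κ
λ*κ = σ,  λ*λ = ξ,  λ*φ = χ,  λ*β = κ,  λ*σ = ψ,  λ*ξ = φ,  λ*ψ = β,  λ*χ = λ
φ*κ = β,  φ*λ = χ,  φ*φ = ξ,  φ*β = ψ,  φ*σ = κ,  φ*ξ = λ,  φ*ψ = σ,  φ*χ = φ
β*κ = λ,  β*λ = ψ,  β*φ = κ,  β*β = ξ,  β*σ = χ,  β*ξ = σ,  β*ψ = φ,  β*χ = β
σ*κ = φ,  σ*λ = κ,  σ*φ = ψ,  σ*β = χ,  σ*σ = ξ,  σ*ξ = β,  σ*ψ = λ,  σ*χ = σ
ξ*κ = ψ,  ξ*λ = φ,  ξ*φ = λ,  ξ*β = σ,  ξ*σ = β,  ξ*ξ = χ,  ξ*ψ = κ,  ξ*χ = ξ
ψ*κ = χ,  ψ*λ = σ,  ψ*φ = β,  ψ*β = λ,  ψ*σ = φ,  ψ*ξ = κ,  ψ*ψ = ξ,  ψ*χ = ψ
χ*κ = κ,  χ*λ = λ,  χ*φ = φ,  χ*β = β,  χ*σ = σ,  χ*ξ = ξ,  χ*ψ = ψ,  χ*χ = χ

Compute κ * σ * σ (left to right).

κ * σ = λ
λ * σ = ψ

ψ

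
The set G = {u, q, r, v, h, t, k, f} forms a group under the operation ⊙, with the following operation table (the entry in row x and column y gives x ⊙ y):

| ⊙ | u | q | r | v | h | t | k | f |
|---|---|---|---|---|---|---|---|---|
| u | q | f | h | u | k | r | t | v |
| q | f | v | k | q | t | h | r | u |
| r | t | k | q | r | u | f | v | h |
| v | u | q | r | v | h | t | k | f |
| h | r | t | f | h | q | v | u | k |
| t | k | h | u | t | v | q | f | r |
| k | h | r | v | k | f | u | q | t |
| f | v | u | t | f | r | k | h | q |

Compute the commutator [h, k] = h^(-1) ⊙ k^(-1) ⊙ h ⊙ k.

Identity is v; from the table h^(-1) = t and k^(-1) = r.
t ⊙ r = u
u ⊙ h = k
k ⊙ k = q

q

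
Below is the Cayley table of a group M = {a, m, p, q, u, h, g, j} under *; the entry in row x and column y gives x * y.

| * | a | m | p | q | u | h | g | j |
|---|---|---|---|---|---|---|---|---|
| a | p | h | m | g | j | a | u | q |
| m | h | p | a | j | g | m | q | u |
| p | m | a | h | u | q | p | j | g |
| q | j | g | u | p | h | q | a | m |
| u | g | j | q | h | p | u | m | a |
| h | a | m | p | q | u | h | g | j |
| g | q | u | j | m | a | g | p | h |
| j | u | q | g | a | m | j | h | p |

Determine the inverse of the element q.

u

First locate the identity: row h matches the header, so h is the identity.
Scan row q for h: q * u = h. Hence q^(-1) = u.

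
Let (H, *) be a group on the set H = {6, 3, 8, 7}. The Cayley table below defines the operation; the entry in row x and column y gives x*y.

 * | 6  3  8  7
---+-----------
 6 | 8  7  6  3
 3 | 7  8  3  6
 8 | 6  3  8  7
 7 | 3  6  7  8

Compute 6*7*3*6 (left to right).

6*7 = 3
3*3 = 8
8*6 = 6

6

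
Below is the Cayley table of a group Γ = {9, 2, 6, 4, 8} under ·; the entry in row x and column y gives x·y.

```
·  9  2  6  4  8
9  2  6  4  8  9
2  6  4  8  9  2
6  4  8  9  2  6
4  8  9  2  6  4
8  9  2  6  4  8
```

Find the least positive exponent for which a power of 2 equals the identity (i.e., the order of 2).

The identity element is 8 (its row matches the header).
2^1 = 2
2^2 = 2·2 = 4
2^3 = 4·2 = 9
2^4 = 9·2 = 6
2^5 = 6·2 = 8
The first power of 2 equal to the identity is 2^5, so ord(2) = 5.

5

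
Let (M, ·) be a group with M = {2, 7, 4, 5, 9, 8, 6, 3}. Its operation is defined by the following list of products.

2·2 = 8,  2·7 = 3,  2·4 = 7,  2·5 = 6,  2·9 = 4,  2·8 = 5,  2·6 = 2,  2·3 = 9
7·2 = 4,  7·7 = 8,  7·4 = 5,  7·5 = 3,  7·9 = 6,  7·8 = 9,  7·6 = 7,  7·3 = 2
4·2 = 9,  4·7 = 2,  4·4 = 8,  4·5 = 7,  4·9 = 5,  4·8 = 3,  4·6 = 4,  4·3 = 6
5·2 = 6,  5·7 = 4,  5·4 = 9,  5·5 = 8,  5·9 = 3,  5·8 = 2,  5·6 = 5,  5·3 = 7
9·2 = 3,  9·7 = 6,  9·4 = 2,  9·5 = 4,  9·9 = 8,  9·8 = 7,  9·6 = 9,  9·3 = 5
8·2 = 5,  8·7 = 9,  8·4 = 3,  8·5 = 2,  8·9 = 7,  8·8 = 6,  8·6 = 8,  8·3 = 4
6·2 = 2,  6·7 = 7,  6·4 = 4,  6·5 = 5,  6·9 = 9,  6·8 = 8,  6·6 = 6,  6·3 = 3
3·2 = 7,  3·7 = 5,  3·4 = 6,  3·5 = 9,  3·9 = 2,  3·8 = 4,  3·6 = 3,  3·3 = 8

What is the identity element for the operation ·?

6

The identity e satisfies e·x = x for all x, so its row in the table reproduces the column headers.
Row 6 reads: 2, 7, 4, 5, 9, 8, 6, 3 — exactly the header order. So 6 is the identity.
(Structurally, M here is isomorphic to the quaternion group Q_8.)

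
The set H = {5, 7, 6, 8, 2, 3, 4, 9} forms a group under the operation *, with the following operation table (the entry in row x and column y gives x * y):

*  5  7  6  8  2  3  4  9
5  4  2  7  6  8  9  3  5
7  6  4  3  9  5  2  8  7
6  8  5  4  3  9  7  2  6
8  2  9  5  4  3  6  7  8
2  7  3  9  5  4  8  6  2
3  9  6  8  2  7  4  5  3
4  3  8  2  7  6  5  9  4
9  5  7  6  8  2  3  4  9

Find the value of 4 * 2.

Read row 4, column 2: 4 * 2 = 6.

6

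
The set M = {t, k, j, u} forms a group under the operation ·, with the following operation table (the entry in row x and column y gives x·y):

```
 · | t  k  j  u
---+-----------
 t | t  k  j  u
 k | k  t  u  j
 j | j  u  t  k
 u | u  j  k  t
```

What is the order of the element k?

2

The identity element is t (its row matches the header).
k^1 = k
k^2 = k·k = t
The first power of k equal to the identity is k^2, so ord(k) = 2.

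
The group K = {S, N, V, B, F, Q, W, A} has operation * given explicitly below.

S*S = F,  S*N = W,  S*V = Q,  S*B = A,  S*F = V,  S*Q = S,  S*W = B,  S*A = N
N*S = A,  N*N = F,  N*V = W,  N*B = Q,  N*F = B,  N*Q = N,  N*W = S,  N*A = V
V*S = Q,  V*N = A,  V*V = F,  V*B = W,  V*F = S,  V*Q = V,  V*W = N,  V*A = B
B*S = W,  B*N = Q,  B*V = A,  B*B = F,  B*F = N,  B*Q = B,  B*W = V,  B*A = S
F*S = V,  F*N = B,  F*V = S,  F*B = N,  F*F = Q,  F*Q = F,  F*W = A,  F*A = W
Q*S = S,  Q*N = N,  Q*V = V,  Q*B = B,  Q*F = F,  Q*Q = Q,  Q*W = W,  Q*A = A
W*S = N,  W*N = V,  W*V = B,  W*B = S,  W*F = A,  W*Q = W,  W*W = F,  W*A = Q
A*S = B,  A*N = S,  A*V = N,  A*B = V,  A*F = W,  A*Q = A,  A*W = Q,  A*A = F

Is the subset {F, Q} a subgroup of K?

{F, Q} contains the identity Q.
Checking products: every product of two elements of {F, Q} (read from the table) lies in {F, Q}, so the set is closed.
In a finite group, a nonempty closed subset is a subgroup. So {F, Q} ≤ K.

Yes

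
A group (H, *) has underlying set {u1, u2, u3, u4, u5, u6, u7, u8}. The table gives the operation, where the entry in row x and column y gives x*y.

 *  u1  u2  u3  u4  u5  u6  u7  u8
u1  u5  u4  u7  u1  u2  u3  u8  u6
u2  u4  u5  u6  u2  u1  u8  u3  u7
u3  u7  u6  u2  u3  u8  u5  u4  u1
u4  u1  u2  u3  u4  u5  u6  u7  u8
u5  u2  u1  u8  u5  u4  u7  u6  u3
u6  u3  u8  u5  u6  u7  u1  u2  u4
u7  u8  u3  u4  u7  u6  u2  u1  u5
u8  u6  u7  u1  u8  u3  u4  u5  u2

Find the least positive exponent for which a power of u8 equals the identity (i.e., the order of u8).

8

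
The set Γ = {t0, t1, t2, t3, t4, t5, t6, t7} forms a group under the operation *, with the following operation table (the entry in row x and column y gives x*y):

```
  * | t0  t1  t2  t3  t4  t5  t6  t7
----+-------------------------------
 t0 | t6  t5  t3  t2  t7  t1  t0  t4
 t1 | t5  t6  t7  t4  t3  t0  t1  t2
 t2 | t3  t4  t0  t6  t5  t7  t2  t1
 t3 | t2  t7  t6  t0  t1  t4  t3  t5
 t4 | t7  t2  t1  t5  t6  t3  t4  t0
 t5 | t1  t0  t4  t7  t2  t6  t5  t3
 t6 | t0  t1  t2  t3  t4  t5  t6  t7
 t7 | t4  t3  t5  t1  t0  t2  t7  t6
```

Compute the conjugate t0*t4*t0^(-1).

The identity is t6. In row t0, the entry t6 sits in column t0, so t0^(-1) = t0.
t0*t4 = t7
t7*t0 = t4

t4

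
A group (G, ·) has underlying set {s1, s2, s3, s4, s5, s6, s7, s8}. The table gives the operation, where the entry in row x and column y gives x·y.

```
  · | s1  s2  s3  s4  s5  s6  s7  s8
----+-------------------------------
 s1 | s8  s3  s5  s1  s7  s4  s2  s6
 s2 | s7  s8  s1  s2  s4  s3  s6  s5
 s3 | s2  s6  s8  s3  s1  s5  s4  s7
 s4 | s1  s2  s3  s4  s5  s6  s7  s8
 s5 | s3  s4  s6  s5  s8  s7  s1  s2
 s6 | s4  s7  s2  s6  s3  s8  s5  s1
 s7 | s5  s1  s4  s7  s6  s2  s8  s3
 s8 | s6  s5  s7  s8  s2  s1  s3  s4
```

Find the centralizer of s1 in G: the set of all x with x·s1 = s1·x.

{s1, s4, s6, s8}

Compare row s1 with column s1 entry by entry.
s6·s1 = s4 = s1·s6, so s6 commutes with s1.
s2·s1 = s7 but s1·s2 = s3, so s2 does not.
Collecting the elements that commute with s1: C(s1) = {s1, s4, s6, s8}.
(Structurally, G here is isomorphic to the quaternion group Q_8.)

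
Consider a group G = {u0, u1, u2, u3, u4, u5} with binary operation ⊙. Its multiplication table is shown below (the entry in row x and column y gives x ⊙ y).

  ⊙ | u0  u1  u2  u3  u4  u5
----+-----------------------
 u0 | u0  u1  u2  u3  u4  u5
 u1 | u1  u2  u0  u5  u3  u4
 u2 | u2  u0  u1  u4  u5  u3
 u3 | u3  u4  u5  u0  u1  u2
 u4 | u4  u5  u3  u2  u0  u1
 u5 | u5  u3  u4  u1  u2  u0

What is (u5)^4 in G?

u0

u5^1 = u5
u5^2 = u5 ⊙ u5 = u0
u5^3 = u0 ⊙ u5 = u5
u5^4 = u5 ⊙ u5 = u0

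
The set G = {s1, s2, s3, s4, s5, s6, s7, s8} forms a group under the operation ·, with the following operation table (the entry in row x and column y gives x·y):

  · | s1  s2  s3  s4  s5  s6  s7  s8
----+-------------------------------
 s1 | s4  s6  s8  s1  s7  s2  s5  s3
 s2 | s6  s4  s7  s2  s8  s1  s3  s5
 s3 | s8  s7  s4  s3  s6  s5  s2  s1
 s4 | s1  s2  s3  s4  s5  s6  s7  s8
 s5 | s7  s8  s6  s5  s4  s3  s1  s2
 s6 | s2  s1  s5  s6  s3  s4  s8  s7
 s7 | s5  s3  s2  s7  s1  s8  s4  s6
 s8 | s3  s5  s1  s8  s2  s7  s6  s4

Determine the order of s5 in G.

The identity element is s4 (its row matches the header).
s5^1 = s5
s5^2 = s5·s5 = s4
The first power of s5 equal to the identity is s5^2, so ord(s5) = 2.

2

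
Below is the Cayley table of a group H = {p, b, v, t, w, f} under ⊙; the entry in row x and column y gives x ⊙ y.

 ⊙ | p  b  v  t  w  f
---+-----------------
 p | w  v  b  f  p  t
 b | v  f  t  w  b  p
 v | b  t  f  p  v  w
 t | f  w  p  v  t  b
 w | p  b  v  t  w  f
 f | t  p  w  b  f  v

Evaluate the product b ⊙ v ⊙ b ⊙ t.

b ⊙ v = t
t ⊙ b = w
w ⊙ t = t

t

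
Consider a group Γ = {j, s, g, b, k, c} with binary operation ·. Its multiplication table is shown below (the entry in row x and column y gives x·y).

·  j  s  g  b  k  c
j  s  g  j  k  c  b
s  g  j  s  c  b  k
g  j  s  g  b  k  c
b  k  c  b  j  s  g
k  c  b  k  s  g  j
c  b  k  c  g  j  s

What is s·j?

Read row s, column j: s·j = g.

g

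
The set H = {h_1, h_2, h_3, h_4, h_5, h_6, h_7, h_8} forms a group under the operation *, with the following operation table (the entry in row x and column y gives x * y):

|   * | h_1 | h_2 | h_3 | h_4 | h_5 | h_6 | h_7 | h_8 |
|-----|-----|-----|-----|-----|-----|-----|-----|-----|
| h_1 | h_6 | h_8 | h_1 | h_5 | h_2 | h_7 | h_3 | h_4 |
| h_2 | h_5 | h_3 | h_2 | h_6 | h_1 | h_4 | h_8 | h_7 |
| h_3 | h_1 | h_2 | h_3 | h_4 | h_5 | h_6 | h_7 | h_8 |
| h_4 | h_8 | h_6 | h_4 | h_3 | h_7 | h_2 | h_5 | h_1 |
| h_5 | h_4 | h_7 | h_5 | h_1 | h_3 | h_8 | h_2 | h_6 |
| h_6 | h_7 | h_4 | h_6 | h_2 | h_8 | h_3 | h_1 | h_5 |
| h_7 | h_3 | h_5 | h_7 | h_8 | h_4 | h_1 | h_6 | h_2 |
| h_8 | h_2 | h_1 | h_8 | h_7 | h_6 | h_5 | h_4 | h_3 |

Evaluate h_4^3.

h_4

h_4^1 = h_4
h_4^2 = h_4 * h_4 = h_3
h_4^3 = h_3 * h_4 = h_4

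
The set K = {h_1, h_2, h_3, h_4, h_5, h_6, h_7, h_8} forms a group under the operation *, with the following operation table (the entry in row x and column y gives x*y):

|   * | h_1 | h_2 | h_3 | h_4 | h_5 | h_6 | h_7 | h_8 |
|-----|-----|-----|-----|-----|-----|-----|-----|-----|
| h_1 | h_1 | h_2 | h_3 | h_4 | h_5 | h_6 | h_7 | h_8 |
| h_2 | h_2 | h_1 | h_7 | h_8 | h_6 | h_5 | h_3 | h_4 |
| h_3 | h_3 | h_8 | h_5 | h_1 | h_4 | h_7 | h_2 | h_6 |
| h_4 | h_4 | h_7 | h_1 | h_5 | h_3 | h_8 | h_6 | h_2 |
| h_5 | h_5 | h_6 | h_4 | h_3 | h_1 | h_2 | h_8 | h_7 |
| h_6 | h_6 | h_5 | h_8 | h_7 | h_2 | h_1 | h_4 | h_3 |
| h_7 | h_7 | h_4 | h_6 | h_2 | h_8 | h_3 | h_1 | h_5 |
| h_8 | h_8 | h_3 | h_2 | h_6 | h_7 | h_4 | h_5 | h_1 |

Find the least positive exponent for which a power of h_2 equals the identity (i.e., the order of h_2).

2

The identity element is h_1 (its row matches the header).
h_2^1 = h_2
h_2^2 = h_2*h_2 = h_1
The first power of h_2 equal to the identity is h_2^2, so ord(h_2) = 2.
(Structurally, K here is isomorphic to the dihedral group D_4.)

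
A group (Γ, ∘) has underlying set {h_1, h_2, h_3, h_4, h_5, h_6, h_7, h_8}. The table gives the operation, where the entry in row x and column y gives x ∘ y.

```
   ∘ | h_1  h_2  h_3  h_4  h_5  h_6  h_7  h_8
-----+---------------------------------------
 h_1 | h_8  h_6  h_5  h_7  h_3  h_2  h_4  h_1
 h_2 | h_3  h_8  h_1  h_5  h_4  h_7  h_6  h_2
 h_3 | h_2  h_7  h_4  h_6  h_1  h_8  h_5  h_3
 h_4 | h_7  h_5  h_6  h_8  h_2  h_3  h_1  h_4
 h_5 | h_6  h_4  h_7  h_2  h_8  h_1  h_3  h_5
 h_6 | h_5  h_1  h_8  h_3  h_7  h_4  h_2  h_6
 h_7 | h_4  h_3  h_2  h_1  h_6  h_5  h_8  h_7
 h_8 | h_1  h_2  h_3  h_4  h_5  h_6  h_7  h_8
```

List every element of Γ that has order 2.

Identity is h_8. Compute the order of each non-identity element by repeated multiplication:
  h_1: h_1 → h_8  (order 2)
  h_2: h_2 → h_8  (order 2)
  h_3: h_3 → h_4 → h_6 → h_8  (order 4)
  h_4: h_4 → h_8  (order 2)
  h_5: h_5 → h_8  (order 2)
  h_6: h_6 → h_4 → h_3 → h_8  (order 4)
  h_7: h_7 → h_8  (order 2)
Elements of order 2: {h_1, h_2, h_4, h_5, h_7}.

{h_1, h_2, h_4, h_5, h_7}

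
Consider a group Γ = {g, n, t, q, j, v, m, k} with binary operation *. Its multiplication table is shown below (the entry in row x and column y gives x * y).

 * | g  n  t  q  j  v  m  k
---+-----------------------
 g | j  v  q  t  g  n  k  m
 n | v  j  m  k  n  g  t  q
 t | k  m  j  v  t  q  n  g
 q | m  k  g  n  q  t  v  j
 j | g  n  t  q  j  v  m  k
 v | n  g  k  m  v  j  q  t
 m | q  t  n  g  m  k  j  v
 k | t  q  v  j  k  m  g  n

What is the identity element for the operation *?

j

The identity e satisfies e * x = x for all x, so its row in the table reproduces the column headers.
Row j reads: g, n, t, q, j, v, m, k — exactly the header order. So j is the identity.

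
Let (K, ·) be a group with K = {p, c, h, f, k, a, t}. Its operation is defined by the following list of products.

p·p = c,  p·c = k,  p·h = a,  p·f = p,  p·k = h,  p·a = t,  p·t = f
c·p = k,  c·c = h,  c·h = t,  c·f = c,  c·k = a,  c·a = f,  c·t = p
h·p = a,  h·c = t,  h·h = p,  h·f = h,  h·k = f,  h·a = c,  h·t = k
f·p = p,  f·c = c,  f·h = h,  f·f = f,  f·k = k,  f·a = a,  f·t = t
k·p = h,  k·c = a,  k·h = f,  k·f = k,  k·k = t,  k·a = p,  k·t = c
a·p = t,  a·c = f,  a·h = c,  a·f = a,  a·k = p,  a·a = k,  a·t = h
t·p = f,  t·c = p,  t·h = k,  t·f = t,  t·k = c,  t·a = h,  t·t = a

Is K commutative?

Yes

Check whether the table is symmetric across its main diagonal.
Every entry (row x, col y) equals the entry (row y, col x), so K is abelian.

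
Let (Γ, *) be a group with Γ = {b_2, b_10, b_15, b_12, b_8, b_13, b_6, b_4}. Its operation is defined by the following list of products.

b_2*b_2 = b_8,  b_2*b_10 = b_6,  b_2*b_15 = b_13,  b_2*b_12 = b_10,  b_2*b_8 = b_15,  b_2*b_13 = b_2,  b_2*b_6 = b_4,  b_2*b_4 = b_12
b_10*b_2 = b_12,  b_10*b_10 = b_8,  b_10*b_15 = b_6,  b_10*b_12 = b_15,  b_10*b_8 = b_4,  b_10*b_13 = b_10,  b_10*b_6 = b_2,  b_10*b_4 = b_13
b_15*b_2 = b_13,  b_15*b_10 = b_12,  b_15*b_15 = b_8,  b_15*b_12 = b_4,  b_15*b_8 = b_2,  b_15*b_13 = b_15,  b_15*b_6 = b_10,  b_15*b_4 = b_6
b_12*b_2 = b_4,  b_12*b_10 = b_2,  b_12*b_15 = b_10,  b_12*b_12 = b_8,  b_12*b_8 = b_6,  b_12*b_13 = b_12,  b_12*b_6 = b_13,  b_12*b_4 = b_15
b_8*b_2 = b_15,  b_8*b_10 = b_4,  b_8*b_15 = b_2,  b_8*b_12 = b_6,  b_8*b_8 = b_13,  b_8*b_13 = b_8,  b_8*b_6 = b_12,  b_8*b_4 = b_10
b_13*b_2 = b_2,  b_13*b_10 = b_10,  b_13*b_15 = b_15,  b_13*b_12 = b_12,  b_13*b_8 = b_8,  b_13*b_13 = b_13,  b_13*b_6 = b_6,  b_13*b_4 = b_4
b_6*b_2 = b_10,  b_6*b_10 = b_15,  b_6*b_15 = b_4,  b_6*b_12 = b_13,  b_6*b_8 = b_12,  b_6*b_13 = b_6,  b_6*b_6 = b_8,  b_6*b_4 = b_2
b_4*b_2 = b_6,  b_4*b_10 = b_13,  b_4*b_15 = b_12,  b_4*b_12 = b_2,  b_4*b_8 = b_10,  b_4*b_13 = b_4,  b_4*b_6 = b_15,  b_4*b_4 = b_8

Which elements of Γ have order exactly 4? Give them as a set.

Identity is b_13. Compute the order of each non-identity element by repeated multiplication:
  b_2: b_2 → b_8 → b_15 → b_13  (order 4)
  b_10: b_10 → b_8 → b_4 → b_13  (order 4)
  b_15: b_15 → b_8 → b_2 → b_13  (order 4)
  b_12: b_12 → b_8 → b_6 → b_13  (order 4)
  b_8: b_8 → b_13  (order 2)
  b_6: b_6 → b_8 → b_12 → b_13  (order 4)
  b_4: b_4 → b_8 → b_10 → b_13  (order 4)
Elements of order 4: {b_10, b_12, b_15, b_2, b_4, b_6}.
(Structurally, Γ here is isomorphic to the quaternion group Q_8.)

{b_10, b_12, b_15, b_2, b_4, b_6}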